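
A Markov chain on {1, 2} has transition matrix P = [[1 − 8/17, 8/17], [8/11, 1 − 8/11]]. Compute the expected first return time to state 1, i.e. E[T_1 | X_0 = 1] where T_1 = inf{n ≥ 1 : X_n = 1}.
E[T_1 | X_0 = 1] = 1/π_1 = 28/17

For an irreducible recurrent Markov chain with stationary distribution π, E[T_i | X_0 = i] = 1/π_i (Kac's formula). Here π_1 = (8/11)/(8/17 + 8/11) = (8/11)/(224/187) = 17/28, so E[T_1 | X_0 = 1] = 1/π_1 = (8/17 + 8/11)/(8/11) = (224/187)/(8/11) = 28/17.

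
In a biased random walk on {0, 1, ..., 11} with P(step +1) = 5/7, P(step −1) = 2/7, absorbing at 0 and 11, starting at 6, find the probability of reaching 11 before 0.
P(hit 11 before 0) = (1 − (2/5)^6) / (1 − (2/5)^11) = 16209375/16275359

Let u_k denote P(reach 11 before 0 | start at k). Boundary: u_0 = 0, u_11 = 1. Recurrence: u_k = 5/7·u_{k+1} + 2/7·u_{k-1} for 1 ≤ k ≤ 10. Try u_k = A + B·r^k with r = q/p = (2/7)/(5/7) = 2/5. Substitution satisfies the recurrence; boundary conditions give:
  u_k = (1 − r^k) / (1 − r^N) = (1 − (2/5)^6) / (1 − (2/5)^11) = 16209375/16275359.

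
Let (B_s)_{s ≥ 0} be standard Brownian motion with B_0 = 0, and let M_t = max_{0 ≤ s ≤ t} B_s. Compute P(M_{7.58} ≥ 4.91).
P(M_{7.58} ≥ 4.91) = 2·P(B_{7.58} ≥ 4.91) = 2(1 − Φ(4.91/√7.58)) ≈ 0.0745

By the reflection principle for Brownian motion, P(M_t ≥ a) = 2 · P(B_t ≥ a) for a ≥ 0. Since B_t ~ N(0, t), P(B_t ≥ 4.91) = 1 − Φ(4.91/√t) = 1 − Φ(4.91/√7.58) = 1 − Φ(1.7834). So
  P(M_{7.58} ≥ 4.91) = 2(1 − Φ(1.7834)) ≈ 0.0745.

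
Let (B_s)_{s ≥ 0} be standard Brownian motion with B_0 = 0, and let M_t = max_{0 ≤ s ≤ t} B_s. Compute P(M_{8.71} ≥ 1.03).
P(M_{8.71} ≥ 1.03) = 2·P(B_{8.71} ≥ 1.03) = 2(1 − Φ(1.03/√8.71)) ≈ 0.7271

By the reflection principle for Brownian motion, P(M_t ≥ a) = 2 · P(B_t ≥ a) for a ≥ 0. Since B_t ~ N(0, t), P(B_t ≥ 1.03) = 1 − Φ(1.03/√t) = 1 − Φ(1.03/√8.71) = 1 − Φ(0.3490). So
  P(M_{8.71} ≥ 1.03) = 2(1 − Φ(0.3490)) ≈ 0.7271.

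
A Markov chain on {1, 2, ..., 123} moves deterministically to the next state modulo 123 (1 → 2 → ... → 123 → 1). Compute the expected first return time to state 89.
E[T_89 | X_0 = 89] = 123

The chain cycles deterministically, so starting at state 89 it returns in exactly 123 steps. Equivalently, the stationary distribution is uniform π_j = 1/123 for every state j, so by Kac's formula E[T_89] = 1/π_89 = 123.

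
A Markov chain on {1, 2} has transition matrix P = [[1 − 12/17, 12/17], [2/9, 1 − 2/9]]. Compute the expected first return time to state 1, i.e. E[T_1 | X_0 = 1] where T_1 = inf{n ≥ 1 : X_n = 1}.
E[T_1 | X_0 = 1] = 1/π_1 = 71/17

For an irreducible recurrent Markov chain with stationary distribution π, E[T_i | X_0 = i] = 1/π_i (Kac's formula). Here π_1 = (2/9)/(12/17 + 2/9) = (2/9)/(142/153) = 17/71, so E[T_1 | X_0 = 1] = 1/π_1 = (12/17 + 2/9)/(2/9) = (142/153)/(2/9) = 71/17.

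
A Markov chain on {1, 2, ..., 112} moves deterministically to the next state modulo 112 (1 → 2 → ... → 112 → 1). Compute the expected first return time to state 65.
E[T_65 | X_0 = 65] = 112

The chain cycles deterministically, so starting at state 65 it returns in exactly 112 steps. Equivalently, the stationary distribution is uniform π_j = 1/112 for every state j, so by Kac's formula E[T_65] = 1/π_65 = 112.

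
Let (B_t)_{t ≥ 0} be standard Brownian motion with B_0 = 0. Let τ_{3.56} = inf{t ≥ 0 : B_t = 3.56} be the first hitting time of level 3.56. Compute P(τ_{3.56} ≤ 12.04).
P(τ_{3.56} ≤ 12.04) = 2(1 − Φ(3.56/√12.04)) = 2(1 − Φ(1.0260)) ≈ 0.3049

By the reflection principle for standard BM, P(τ_b ≤ t) = 2 · P(B_t ≥ b). Since B_t ~ N(0, t), P(B_t ≥ 3.56) = 1 − Φ(3.56/√t) = 1 − Φ(3.56/√12.04) = 1 − Φ(1.0260) ≈ 0.15245. Doubling: P(τ_{3.56} ≤ 12.04) ≈ 2 · 0.15245 = 0.30490 ≈ 0.3049.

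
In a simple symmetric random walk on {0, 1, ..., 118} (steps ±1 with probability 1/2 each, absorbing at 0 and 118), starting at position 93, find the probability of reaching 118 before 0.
P(hit 118 before 0) = 93/118

Let u_k = P(hit 118 before 0 | start at k). Then u_0 = 0, u_118 = 1, and u_k = u_{k-1}/2 + u_{k+1}/2 for 1 ≤ k ≤ 117. This harmonic recurrence is solved by u_k = k/118, giving u_93 = 93/118.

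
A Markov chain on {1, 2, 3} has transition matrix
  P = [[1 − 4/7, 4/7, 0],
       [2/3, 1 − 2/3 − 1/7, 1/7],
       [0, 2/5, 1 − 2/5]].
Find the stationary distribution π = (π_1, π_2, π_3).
π = (49/106, 21/53, 15/106)

This is a birth-death chain on three states, which satisfies detailed balance: π_1 · P_{12} = π_2 · P_{21} and π_2 · P_{23} = π_3 · P_{32}.
From π_1 · 4/7 = π_2 · 2/3: π_2/π_1 = (4/7)/(2/3) = 6/7.
From π_2 · 1/7 = π_3 · 2/5: π_3/π_2 = (1/7)/(2/5) = 5/14.
Take π_1 proportional to 1; then unnormalized π = (1, 6/7, 15/49). Normalize by dividing by the sum 106/49:
  π = (49/106, 21/53, 15/106).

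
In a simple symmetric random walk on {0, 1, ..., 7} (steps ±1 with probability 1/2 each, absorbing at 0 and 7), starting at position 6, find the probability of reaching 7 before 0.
P(hit 7 before 0) = 6/7

Let u_k = P(hit 7 before 0 | start at k). Then u_0 = 0, u_7 = 1, and u_k = u_{k-1}/2 + u_{k+1}/2 for 1 ≤ k ≤ 6. This harmonic recurrence is solved by u_k = k/7, giving u_6 = 6/7.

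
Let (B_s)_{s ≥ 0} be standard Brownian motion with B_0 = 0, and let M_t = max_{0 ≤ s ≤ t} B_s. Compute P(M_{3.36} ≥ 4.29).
P(M_{3.36} ≥ 4.29) = 2·P(B_{3.36} ≥ 4.29) = 2(1 − Φ(4.29/√3.36)) ≈ 0.0193

By the reflection principle for Brownian motion, P(M_t ≥ a) = 2 · P(B_t ≥ a) for a ≥ 0. Since B_t ~ N(0, t), P(B_t ≥ 4.29) = 1 − Φ(4.29/√t) = 1 − Φ(4.29/√3.36) = 1 − Φ(2.3404). So
  P(M_{3.36} ≥ 4.29) = 2(1 − Φ(2.3404)) ≈ 0.0193.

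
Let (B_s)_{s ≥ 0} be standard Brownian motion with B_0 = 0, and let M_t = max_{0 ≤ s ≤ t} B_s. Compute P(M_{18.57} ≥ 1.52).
P(M_{18.57} ≥ 1.52) = 2·P(B_{18.57} ≥ 1.52) = 2(1 − Φ(1.52/√18.57)) ≈ 0.7243

By the reflection principle for Brownian motion, P(M_t ≥ a) = 2 · P(B_t ≥ a) for a ≥ 0. Since B_t ~ N(0, t), P(B_t ≥ 1.52) = 1 − Φ(1.52/√t) = 1 − Φ(1.52/√18.57) = 1 − Φ(0.3527). So
  P(M_{18.57} ≥ 1.52) = 2(1 − Φ(0.3527)) ≈ 0.7243.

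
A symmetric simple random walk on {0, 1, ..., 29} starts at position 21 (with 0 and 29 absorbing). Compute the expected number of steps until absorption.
E[τ | X_0 = 21] = 168

Let v_k = E[τ | X_0 = k]. Boundary: v_0 = v_29 = 0. Recurrence: v_k = 1 + (v_{k-1} + v_{k+1})/2 for 1 ≤ k ≤ 28. The particular solution to v_k − (v_{k-1} + v_{k+1})/2 = 1 is v_k = −k^2. Adding homogeneous solution A + B k and matching boundaries gives v_k = k (29 − k). Substituting k = 21: v_21 = 21 · 8 = 168.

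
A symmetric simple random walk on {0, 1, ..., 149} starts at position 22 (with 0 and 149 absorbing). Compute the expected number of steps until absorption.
E[τ | X_0 = 22] = 2794

Let v_k = E[τ | X_0 = k]. Boundary: v_0 = v_149 = 0. Recurrence: v_k = 1 + (v_{k-1} + v_{k+1})/2 for 1 ≤ k ≤ 148. The particular solution to v_k − (v_{k-1} + v_{k+1})/2 = 1 is v_k = −k^2. Adding homogeneous solution A + B k and matching boundaries gives v_k = k (149 − k). Substituting k = 22: v_22 = 22 · 127 = 2794.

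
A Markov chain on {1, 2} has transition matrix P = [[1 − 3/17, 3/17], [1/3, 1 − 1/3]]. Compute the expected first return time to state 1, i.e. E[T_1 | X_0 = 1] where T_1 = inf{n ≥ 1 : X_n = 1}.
E[T_1 | X_0 = 1] = 1/π_1 = 26/17

For an irreducible recurrent Markov chain with stationary distribution π, E[T_i | X_0 = i] = 1/π_i (Kac's formula). Here π_1 = (1/3)/(3/17 + 1/3) = (1/3)/(26/51) = 17/26, so E[T_1 | X_0 = 1] = 1/π_1 = (3/17 + 1/3)/(1/3) = (26/51)/(1/3) = 26/17.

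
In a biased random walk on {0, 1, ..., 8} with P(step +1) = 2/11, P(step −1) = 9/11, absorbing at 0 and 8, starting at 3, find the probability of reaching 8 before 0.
P(hit 8 before 0) = (1 − (9/2)^3) / (1 − (9/2)^8) = 3296/6149495

Let u_k denote P(reach 8 before 0 | start at k). Boundary: u_0 = 0, u_8 = 1. Recurrence: u_k = 2/11·u_{k+1} + 9/11·u_{k-1} for 1 ≤ k ≤ 7. Try u_k = A + B·r^k with r = q/p = (9/11)/(2/11) = 9/2. Substitution satisfies the recurrence; boundary conditions give:
  u_k = (1 − r^k) / (1 − r^N) = (1 − (9/2)^3) / (1 − (9/2)^8) = 3296/6149495.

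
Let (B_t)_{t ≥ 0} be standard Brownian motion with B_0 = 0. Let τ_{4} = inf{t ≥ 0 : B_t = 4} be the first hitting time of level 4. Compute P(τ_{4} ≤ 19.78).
P(τ_{4} ≤ 19.78) = 2(1 − Φ(4/√19.78)) = 2(1 − Φ(0.8994)) ≈ 0.3684

By the reflection principle for standard BM, P(τ_b ≤ t) = 2 · P(B_t ≥ b). Since B_t ~ N(0, t), P(B_t ≥ 4) = 1 − Φ(4/√t) = 1 − Φ(4/√19.78) = 1 − Φ(0.8994) ≈ 0.18422. Doubling: P(τ_{4} ≤ 19.78) ≈ 2 · 0.18422 = 0.36844 ≈ 0.3684.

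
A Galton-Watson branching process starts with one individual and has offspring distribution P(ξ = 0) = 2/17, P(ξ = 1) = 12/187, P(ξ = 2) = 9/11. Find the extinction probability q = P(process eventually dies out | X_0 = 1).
q = 22/153

The pgf is f(s) = 2/17 + 12/187·s + 9/11·s². The extinction probability q is the smallest fixed point of f in [0, 1]. Setting s = f(s):
  9/11·s² + (12/187 − 1)·s + 2/17 = 0
  9/11·s² − (2/17 + 9/11)·s + 2/17 = 0
which factors as (s − 1)·(9/11·s − 2/17) = 0, giving roots s = 1 and s = (2/17)/(9/11) = 22/153.
Mean offspring μ = 12/187 + 2·9/11 = 318/187 > 1 (supercritical), so q < 1. The extinction probability is the smaller root: q = (2/17)/(9/11) = 22/153.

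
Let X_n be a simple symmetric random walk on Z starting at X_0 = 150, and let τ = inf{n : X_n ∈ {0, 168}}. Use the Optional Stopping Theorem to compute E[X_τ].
E[X_τ] = 150

X_n is a martingale and τ is a bounded-mean stopping time (indeed τ is finite a.s. with bounded expectation since the walk is in a bounded region). By the OST, E[X_τ] = E[X_0] = 150. Equivalently: E[X_τ] = 168 · P(hit 168 first) + 0 · P(hit 0 first) = 168 · (150/168) = 150.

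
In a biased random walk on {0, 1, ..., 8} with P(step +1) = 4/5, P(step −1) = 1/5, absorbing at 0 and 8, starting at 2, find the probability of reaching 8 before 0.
P(hit 8 before 0) = (1 − (1/4)^2) / (1 − (1/4)^8) = 4096/4369

Let u_k denote P(reach 8 before 0 | start at k). Boundary: u_0 = 0, u_8 = 1. Recurrence: u_k = 4/5·u_{k+1} + 1/5·u_{k-1} for 1 ≤ k ≤ 7. Try u_k = A + B·r^k with r = q/p = (1/5)/(4/5) = 1/4. Substitution satisfies the recurrence; boundary conditions give:
  u_k = (1 − r^k) / (1 − r^N) = (1 − (1/4)^2) / (1 − (1/4)^8) = 4096/4369.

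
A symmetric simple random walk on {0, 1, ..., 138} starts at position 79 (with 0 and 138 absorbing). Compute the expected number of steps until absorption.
E[τ | X_0 = 79] = 4661

Let v_k = E[τ | X_0 = k]. Boundary: v_0 = v_138 = 0. Recurrence: v_k = 1 + (v_{k-1} + v_{k+1})/2 for 1 ≤ k ≤ 137. The particular solution to v_k − (v_{k-1} + v_{k+1})/2 = 1 is v_k = −k^2. Adding homogeneous solution A + B k and matching boundaries gives v_k = k (138 − k). Substituting k = 79: v_79 = 79 · 59 = 4661.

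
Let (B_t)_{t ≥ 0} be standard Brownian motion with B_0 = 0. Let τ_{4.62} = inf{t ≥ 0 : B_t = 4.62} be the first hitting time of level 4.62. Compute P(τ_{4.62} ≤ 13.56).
P(τ_{4.62} ≤ 13.56) = 2(1 − Φ(4.62/√13.56)) = 2(1 − Φ(1.2546)) ≈ 0.2096

By the reflection principle for standard BM, P(τ_b ≤ t) = 2 · P(B_t ≥ b). Since B_t ~ N(0, t), P(B_t ≥ 4.62) = 1 − Φ(4.62/√t) = 1 − Φ(4.62/√13.56) = 1 − Φ(1.2546) ≈ 0.10481. Doubling: P(τ_{4.62} ≤ 13.56) ≈ 2 · 0.10481 = 0.20962 ≈ 0.2096.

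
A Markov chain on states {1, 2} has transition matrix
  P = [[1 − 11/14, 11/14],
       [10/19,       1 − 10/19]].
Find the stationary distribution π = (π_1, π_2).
π_1 = 140/349, π_2 = 209/349

Solve πP = π with π_1 + π_2 = 1. From πP = π: π_1 · (1 − 11/14) + π_2 · 10/19 = π_1 ⇒ π_2 · 10/19 = π_1 · 11/14 ⇒ π_2/π_1 = (11/14)/(10/19) = 209/140. Together with π_1 + π_2 = 1:
  π_1 = (10/19)/(11/14 + 10/19) = (10/19)/(349/266) = 140/349,
  π_2 = (11/14)/(11/14 + 10/19) = (11/14)/(349/266) = 209/349.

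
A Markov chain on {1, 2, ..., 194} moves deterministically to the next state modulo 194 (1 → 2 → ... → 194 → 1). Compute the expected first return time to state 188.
E[T_188 | X_0 = 188] = 194

The chain cycles deterministically, so starting at state 188 it returns in exactly 194 steps. Equivalently, the stationary distribution is uniform π_j = 1/194 for every state j, so by Kac's formula E[T_188] = 1/π_188 = 194.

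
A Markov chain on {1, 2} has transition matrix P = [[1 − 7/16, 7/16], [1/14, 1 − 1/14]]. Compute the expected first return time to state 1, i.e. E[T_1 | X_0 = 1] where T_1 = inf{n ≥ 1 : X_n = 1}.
E[T_1 | X_0 = 1] = 1/π_1 = 57/8

For an irreducible recurrent Markov chain with stationary distribution π, E[T_i | X_0 = i] = 1/π_i (Kac's formula). Here π_1 = (1/14)/(7/16 + 1/14) = (1/14)/(57/112) = 8/57, so E[T_1 | X_0 = 1] = 1/π_1 = (7/16 + 1/14)/(1/14) = (57/112)/(1/14) = 57/8.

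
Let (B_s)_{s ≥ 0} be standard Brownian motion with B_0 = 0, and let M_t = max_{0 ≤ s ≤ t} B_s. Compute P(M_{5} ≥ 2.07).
P(M_{5} ≥ 2.07) = 2·P(B_{5} ≥ 2.07) = 2(1 − Φ(2.07/√5)) ≈ 0.3546

By the reflection principle for Brownian motion, P(M_t ≥ a) = 2 · P(B_t ≥ a) for a ≥ 0. Since B_t ~ N(0, t), P(B_t ≥ 2.07) = 1 − Φ(2.07/√t) = 1 − Φ(2.07/√5) = 1 − Φ(0.9257). So
  P(M_{5} ≥ 2.07) = 2(1 − Φ(0.9257)) ≈ 0.3546.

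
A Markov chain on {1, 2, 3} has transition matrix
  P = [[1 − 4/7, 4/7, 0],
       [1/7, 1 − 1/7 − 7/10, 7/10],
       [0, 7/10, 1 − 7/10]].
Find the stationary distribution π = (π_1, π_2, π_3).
π = (1/9, 4/9, 4/9)

This is a birth-death chain on three states, which satisfies detailed balance: π_1 · P_{12} = π_2 · P_{21} and π_2 · P_{23} = π_3 · P_{32}.
From π_1 · 4/7 = π_2 · 1/7: π_2/π_1 = (4/7)/(1/7) = 4.
From π_2 · 7/10 = π_3 · 7/10: π_3/π_2 = (7/10)/(7/10) = 1.
Take π_1 proportional to 1; then unnormalized π = (1, 4, 4). Normalize by dividing by the sum 9:
  π = (1/9, 4/9, 4/9).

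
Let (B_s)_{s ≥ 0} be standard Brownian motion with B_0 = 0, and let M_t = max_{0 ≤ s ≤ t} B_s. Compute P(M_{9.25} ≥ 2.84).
P(M_{9.25} ≥ 2.84) = 2·P(B_{9.25} ≥ 2.84) = 2(1 − Φ(2.84/√9.25)) ≈ 0.3504

By the reflection principle for Brownian motion, P(M_t ≥ a) = 2 · P(B_t ≥ a) for a ≥ 0. Since B_t ~ N(0, t), P(B_t ≥ 2.84) = 1 − Φ(2.84/√t) = 1 − Φ(2.84/√9.25) = 1 − Φ(0.9338). So
  P(M_{9.25} ≥ 2.84) = 2(1 − Φ(0.9338)) ≈ 0.3504.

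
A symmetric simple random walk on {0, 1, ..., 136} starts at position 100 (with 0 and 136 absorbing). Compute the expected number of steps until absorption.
E[τ | X_0 = 100] = 3600

Let v_k = E[τ | X_0 = k]. Boundary: v_0 = v_136 = 0. Recurrence: v_k = 1 + (v_{k-1} + v_{k+1})/2 for 1 ≤ k ≤ 135. The particular solution to v_k − (v_{k-1} + v_{k+1})/2 = 1 is v_k = −k^2. Adding homogeneous solution A + B k and matching boundaries gives v_k = k (136 − k). Substituting k = 100: v_100 = 100 · 36 = 3600.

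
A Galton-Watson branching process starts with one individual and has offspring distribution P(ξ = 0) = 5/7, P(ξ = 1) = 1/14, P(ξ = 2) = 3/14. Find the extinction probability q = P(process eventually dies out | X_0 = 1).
q = 1

Mean offspring μ = 0·5/7 + 1·1/14 + 2·3/14 = 1/2 ≤ 1. For μ ≤ 1 with offspring not concentrated at 1, the Galton-Watson process goes extinct almost surely, so q = 1.
(Algebraic check: The pgf is f(s) = 5/7 + 1/14·s + 3/14·s². The extinction probability q is the smallest fixed point of f in [0, 1]. Setting s = f(s):
  3/14·s² + (1/14 − 1)·s + 5/7 = 0
  3/14·s² − (5/7 + 3/14)·s + 5/7 = 0
which factors as (s − 1)·(3/14·s − 5/7) = 0, giving roots s = 1 and s = (5/7)/(3/14) = 10/3. Since 10/3 ≥ 1, the smallest root in [0, 1] is s = 1.)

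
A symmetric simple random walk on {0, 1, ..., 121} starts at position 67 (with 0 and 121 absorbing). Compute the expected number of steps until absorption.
E[τ | X_0 = 67] = 3618

Let v_k = E[τ | X_0 = k]. Boundary: v_0 = v_121 = 0. Recurrence: v_k = 1 + (v_{k-1} + v_{k+1})/2 for 1 ≤ k ≤ 120. The particular solution to v_k − (v_{k-1} + v_{k+1})/2 = 1 is v_k = −k^2. Adding homogeneous solution A + B k and matching boundaries gives v_k = k (121 − k). Substituting k = 67: v_67 = 67 · 54 = 3618.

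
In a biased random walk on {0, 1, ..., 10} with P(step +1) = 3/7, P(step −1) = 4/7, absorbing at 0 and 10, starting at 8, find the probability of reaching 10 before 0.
P(hit 10 before 0) = (1 − (4/3)^8) / (1 − (4/3)^10) = 75825/141361

Let u_k denote P(reach 10 before 0 | start at k). Boundary: u_0 = 0, u_10 = 1. Recurrence: u_k = 3/7·u_{k+1} + 4/7·u_{k-1} for 1 ≤ k ≤ 9. Try u_k = A + B·r^k with r = q/p = (4/7)/(3/7) = 4/3. Substitution satisfies the recurrence; boundary conditions give:
  u_k = (1 − r^k) / (1 − r^N) = (1 − (4/3)^8) / (1 − (4/3)^10) = 75825/141361.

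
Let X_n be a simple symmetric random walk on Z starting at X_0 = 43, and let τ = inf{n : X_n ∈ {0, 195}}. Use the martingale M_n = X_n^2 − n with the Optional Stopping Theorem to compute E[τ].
E[τ] = 6536

M_n = X_n^2 − n is a martingale (since E[X_{n+1}^2 | F_n] = X_n^2 + 1). By OST (τ has finite mean in a bounded region), E[M_τ] = E[M_0] = X_0^2 − 0 = 43^2 = 1849. Also E[M_τ] = E[X_τ^2] − E[τ]. The walk exits at 0 or 195, with P(hit 195 first) = 43/195, so E[X_τ^2] = 195^2 · 43/195 + 0 = 8385. Thus E[τ] = E[X_τ^2] − E[M_τ] = 8385 − 1849 = 6536 = 43(195 − 43) = 6536.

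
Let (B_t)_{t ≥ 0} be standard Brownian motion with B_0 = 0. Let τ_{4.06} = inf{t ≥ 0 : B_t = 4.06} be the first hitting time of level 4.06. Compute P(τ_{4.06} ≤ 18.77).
P(τ_{4.06} ≤ 18.77) = 2(1 − Φ(4.06/√18.77)) = 2(1 − Φ(0.9371)) ≈ 0.3487

By the reflection principle for standard BM, P(τ_b ≤ t) = 2 · P(B_t ≥ b). Since B_t ~ N(0, t), P(B_t ≥ 4.06) = 1 − Φ(4.06/√t) = 1 − Φ(4.06/√18.77) = 1 − Φ(0.9371) ≈ 0.17435. Doubling: P(τ_{4.06} ≤ 18.77) ≈ 2 · 0.17435 = 0.34870 ≈ 0.3487.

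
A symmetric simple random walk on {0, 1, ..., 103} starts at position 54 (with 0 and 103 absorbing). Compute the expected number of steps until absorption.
E[τ | X_0 = 54] = 2646

Let v_k = E[τ | X_0 = k]. Boundary: v_0 = v_103 = 0. Recurrence: v_k = 1 + (v_{k-1} + v_{k+1})/2 for 1 ≤ k ≤ 102. The particular solution to v_k − (v_{k-1} + v_{k+1})/2 = 1 is v_k = −k^2. Adding homogeneous solution A + B k and matching boundaries gives v_k = k (103 − k). Substituting k = 54: v_54 = 54 · 49 = 2646.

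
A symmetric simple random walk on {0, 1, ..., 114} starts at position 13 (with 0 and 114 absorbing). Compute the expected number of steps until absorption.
E[τ | X_0 = 13] = 1313

Let v_k = E[τ | X_0 = k]. Boundary: v_0 = v_114 = 0. Recurrence: v_k = 1 + (v_{k-1} + v_{k+1})/2 for 1 ≤ k ≤ 113. The particular solution to v_k − (v_{k-1} + v_{k+1})/2 = 1 is v_k = −k^2. Adding homogeneous solution A + B k and matching boundaries gives v_k = k (114 − k). Substituting k = 13: v_13 = 13 · 101 = 1313.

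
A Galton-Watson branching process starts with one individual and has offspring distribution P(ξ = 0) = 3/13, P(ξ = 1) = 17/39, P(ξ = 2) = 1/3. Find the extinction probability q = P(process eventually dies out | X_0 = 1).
q = 9/13

The pgf is f(s) = 3/13 + 17/39·s + 1/3·s². The extinction probability q is the smallest fixed point of f in [0, 1]. Setting s = f(s):
  1/3·s² + (17/39 − 1)·s + 3/13 = 0
  1/3·s² − (3/13 + 1/3)·s + 3/13 = 0
which factors as (s − 1)·(1/3·s − 3/13) = 0, giving roots s = 1 and s = (3/13)/(1/3) = 9/13.
Mean offspring μ = 17/39 + 2·1/3 = 43/39 > 1 (supercritical), so q < 1. The extinction probability is the smaller root: q = (3/13)/(1/3) = 9/13.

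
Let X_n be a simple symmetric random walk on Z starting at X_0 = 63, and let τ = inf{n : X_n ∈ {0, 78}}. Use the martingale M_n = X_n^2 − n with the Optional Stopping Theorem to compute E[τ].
E[τ] = 945

M_n = X_n^2 − n is a martingale (since E[X_{n+1}^2 | F_n] = X_n^2 + 1). By OST (τ has finite mean in a bounded region), E[M_τ] = E[M_0] = X_0^2 − 0 = 63^2 = 3969. Also E[M_τ] = E[X_τ^2] − E[τ]. The walk exits at 0 or 78, with P(hit 78 first) = 63/78, so E[X_τ^2] = 78^2 · 63/78 + 0 = 4914. Thus E[τ] = E[X_τ^2] − E[M_τ] = 4914 − 3969 = 945 = 63(78 − 63) = 945.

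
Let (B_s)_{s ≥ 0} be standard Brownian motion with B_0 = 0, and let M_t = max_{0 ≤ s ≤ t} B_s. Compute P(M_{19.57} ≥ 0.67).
P(M_{19.57} ≥ 0.67) = 2·P(B_{19.57} ≥ 0.67) = 2(1 − Φ(0.67/√19.57)) ≈ 0.8796

By the reflection principle for Brownian motion, P(M_t ≥ a) = 2 · P(B_t ≥ a) for a ≥ 0. Since B_t ~ N(0, t), P(B_t ≥ 0.67) = 1 − Φ(0.67/√t) = 1 − Φ(0.67/√19.57) = 1 − Φ(0.1515). So
  P(M_{19.57} ≥ 0.67) = 2(1 − Φ(0.1515)) ≈ 0.8796.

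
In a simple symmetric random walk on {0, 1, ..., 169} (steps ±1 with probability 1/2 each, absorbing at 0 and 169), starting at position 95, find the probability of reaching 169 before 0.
P(hit 169 before 0) = 95/169

Let u_k = P(hit 169 before 0 | start at k). Then u_0 = 0, u_169 = 1, and u_k = u_{k-1}/2 + u_{k+1}/2 for 1 ≤ k ≤ 168. This harmonic recurrence is solved by u_k = k/169, giving u_95 = 95/169.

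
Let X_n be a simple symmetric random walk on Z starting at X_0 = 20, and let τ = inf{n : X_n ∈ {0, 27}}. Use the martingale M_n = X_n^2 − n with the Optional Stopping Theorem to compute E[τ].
E[τ] = 140

M_n = X_n^2 − n is a martingale (since E[X_{n+1}^2 | F_n] = X_n^2 + 1). By OST (τ has finite mean in a bounded region), E[M_τ] = E[M_0] = X_0^2 − 0 = 20^2 = 400. Also E[M_τ] = E[X_τ^2] − E[τ]. The walk exits at 0 or 27, with P(hit 27 first) = 20/27, so E[X_τ^2] = 27^2 · 20/27 + 0 = 540. Thus E[τ] = E[X_τ^2] − E[M_τ] = 540 − 400 = 140 = 20(27 − 20) = 140.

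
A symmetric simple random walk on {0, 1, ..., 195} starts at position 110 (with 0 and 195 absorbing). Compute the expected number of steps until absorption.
E[τ | X_0 = 110] = 9350

Let v_k = E[τ | X_0 = k]. Boundary: v_0 = v_195 = 0. Recurrence: v_k = 1 + (v_{k-1} + v_{k+1})/2 for 1 ≤ k ≤ 194. The particular solution to v_k − (v_{k-1} + v_{k+1})/2 = 1 is v_k = −k^2. Adding homogeneous solution A + B k and matching boundaries gives v_k = k (195 − k). Substituting k = 110: v_110 = 110 · 85 = 9350.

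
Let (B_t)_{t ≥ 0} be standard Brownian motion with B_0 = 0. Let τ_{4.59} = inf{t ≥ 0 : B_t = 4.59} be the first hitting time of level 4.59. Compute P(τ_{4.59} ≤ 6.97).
P(τ_{4.59} ≤ 6.97) = 2(1 − Φ(4.59/√6.97)) = 2(1 − Φ(1.7386)) ≈ 0.0821

By the reflection principle for standard BM, P(τ_b ≤ t) = 2 · P(B_t ≥ b). Since B_t ~ N(0, t), P(B_t ≥ 4.59) = 1 − Φ(4.59/√t) = 1 − Φ(4.59/√6.97) = 1 − Φ(1.7386) ≈ 0.04105. Doubling: P(τ_{4.59} ≤ 6.97) ≈ 2 · 0.04105 = 0.08210 ≈ 0.0821.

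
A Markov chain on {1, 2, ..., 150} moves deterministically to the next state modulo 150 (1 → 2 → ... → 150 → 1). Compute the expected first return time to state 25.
E[T_25 | X_0 = 25] = 150

The chain cycles deterministically, so starting at state 25 it returns in exactly 150 steps. Equivalently, the stationary distribution is uniform π_j = 1/150 for every state j, so by Kac's formula E[T_25] = 1/π_25 = 150.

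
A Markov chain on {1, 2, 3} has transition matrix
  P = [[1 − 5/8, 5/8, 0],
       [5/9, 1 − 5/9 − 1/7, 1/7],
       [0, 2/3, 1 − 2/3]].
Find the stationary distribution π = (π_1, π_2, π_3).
π = (112/265, 126/265, 27/265)

This is a birth-death chain on three states, which satisfies detailed balance: π_1 · P_{12} = π_2 · P_{21} and π_2 · P_{23} = π_3 · P_{32}.
From π_1 · 5/8 = π_2 · 5/9: π_2/π_1 = (5/8)/(5/9) = 9/8.
From π_2 · 1/7 = π_3 · 2/3: π_3/π_2 = (1/7)/(2/3) = 3/14.
Take π_1 proportional to 1; then unnormalized π = (1, 9/8, 27/112). Normalize by dividing by the sum 265/112:
  π = (112/265, 126/265, 27/265).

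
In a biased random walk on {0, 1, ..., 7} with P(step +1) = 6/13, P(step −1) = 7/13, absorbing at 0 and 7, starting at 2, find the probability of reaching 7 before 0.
P(hit 7 before 0) = (1 − (7/6)^2) / (1 − (7/6)^7) = 101088/543607

Let u_k denote P(reach 7 before 0 | start at k). Boundary: u_0 = 0, u_7 = 1. Recurrence: u_k = 6/13·u_{k+1} + 7/13·u_{k-1} for 1 ≤ k ≤ 6. Try u_k = A + B·r^k with r = q/p = (7/13)/(6/13) = 7/6. Substitution satisfies the recurrence; boundary conditions give:
  u_k = (1 − r^k) / (1 − r^N) = (1 − (7/6)^2) / (1 − (7/6)^7) = 101088/543607.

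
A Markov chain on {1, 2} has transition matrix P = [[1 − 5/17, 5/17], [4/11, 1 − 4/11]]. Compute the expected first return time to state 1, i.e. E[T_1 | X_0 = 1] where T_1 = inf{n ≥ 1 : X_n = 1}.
E[T_1 | X_0 = 1] = 1/π_1 = 123/68

For an irreducible recurrent Markov chain with stationary distribution π, E[T_i | X_0 = i] = 1/π_i (Kac's formula). Here π_1 = (4/11)/(5/17 + 4/11) = (4/11)/(123/187) = 68/123, so E[T_1 | X_0 = 1] = 1/π_1 = (5/17 + 4/11)/(4/11) = (123/187)/(4/11) = 123/68.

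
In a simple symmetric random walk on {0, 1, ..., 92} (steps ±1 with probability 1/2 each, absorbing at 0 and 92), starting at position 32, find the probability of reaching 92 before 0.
P(hit 92 before 0) = 32/92 = 8/23

Let u_k = P(hit 92 before 0 | start at k). Then u_0 = 0, u_92 = 1, and u_k = u_{k-1}/2 + u_{k+1}/2 for 1 ≤ k ≤ 91. This harmonic recurrence is solved by u_k = k/92, giving u_32 = 32/92 = 8/23.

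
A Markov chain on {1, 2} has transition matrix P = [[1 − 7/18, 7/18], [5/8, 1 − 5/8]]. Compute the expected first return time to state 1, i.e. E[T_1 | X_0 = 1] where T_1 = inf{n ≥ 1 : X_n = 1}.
E[T_1 | X_0 = 1] = 1/π_1 = 73/45

For an irreducible recurrent Markov chain with stationary distribution π, E[T_i | X_0 = i] = 1/π_i (Kac's formula). Here π_1 = (5/8)/(7/18 + 5/8) = (5/8)/(73/72) = 45/73, so E[T_1 | X_0 = 1] = 1/π_1 = (7/18 + 5/8)/(5/8) = (73/72)/(5/8) = 73/45.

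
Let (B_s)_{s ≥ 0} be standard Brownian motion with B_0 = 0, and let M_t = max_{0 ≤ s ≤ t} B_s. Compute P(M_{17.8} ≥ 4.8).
P(M_{17.8} ≥ 4.8) = 2·P(B_{17.8} ≥ 4.8) = 2(1 − Φ(4.8/√17.8)) ≈ 0.2552

By the reflection principle for Brownian motion, P(M_t ≥ a) = 2 · P(B_t ≥ a) for a ≥ 0. Since B_t ~ N(0, t), P(B_t ≥ 4.8) = 1 − Φ(4.8/√t) = 1 − Φ(4.8/√17.8) = 1 − Φ(1.1377). So
  P(M_{17.8} ≥ 4.8) = 2(1 − Φ(1.1377)) ≈ 0.2552.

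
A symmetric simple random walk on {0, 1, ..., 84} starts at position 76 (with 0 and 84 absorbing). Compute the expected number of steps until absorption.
E[τ | X_0 = 76] = 608

Let v_k = E[τ | X_0 = k]. Boundary: v_0 = v_84 = 0. Recurrence: v_k = 1 + (v_{k-1} + v_{k+1})/2 for 1 ≤ k ≤ 83. The particular solution to v_k − (v_{k-1} + v_{k+1})/2 = 1 is v_k = −k^2. Adding homogeneous solution A + B k and matching boundaries gives v_k = k (84 − k). Substituting k = 76: v_76 = 76 · 8 = 608.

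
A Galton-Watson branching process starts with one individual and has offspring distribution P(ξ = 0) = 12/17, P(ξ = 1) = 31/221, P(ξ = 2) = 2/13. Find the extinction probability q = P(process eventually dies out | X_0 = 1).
q = 1

Mean offspring μ = 0·12/17 + 1·31/221 + 2·2/13 = 99/221 ≤ 1. For μ ≤ 1 with offspring not concentrated at 1, the Galton-Watson process goes extinct almost surely, so q = 1.
(Algebraic check: The pgf is f(s) = 12/17 + 31/221·s + 2/13·s². The extinction probability q is the smallest fixed point of f in [0, 1]. Setting s = f(s):
  2/13·s² + (31/221 − 1)·s + 12/17 = 0
  2/13·s² − (12/17 + 2/13)·s + 12/17 = 0
which factors as (s − 1)·(2/13·s − 12/17) = 0, giving roots s = 1 and s = (12/17)/(2/13) = 78/17. Since 78/17 ≥ 1, the smallest root in [0, 1] is s = 1.)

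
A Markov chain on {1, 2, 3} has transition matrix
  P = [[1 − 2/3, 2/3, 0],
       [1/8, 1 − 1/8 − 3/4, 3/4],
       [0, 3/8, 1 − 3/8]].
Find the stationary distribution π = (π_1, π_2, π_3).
π = (1/17, 16/51, 32/51)

This is a birth-death chain on three states, which satisfies detailed balance: π_1 · P_{12} = π_2 · P_{21} and π_2 · P_{23} = π_3 · P_{32}.
From π_1 · 2/3 = π_2 · 1/8: π_2/π_1 = (2/3)/(1/8) = 16/3.
From π_2 · 3/4 = π_3 · 3/8: π_3/π_2 = (3/4)/(3/8) = 2.
Take π_1 proportional to 1; then unnormalized π = (1, 16/3, 32/3). Normalize by dividing by the sum 17:
  π = (1/17, 16/51, 32/51).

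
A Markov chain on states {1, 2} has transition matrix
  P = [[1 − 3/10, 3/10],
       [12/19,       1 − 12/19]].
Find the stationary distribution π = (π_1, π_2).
π_1 = 40/59, π_2 = 19/59

Solve πP = π with π_1 + π_2 = 1. From πP = π: π_1 · (1 − 3/10) + π_2 · 12/19 = π_1 ⇒ π_2 · 12/19 = π_1 · 3/10 ⇒ π_2/π_1 = (3/10)/(12/19) = 19/40. Together with π_1 + π_2 = 1:
  π_1 = (12/19)/(3/10 + 12/19) = (12/19)/(177/190) = 40/59,
  π_2 = (3/10)/(3/10 + 12/19) = (3/10)/(177/190) = 19/59.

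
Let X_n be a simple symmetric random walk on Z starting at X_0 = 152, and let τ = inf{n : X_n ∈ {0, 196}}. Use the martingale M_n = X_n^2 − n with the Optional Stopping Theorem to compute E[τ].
E[τ] = 6688

M_n = X_n^2 − n is a martingale (since E[X_{n+1}^2 | F_n] = X_n^2 + 1). By OST (τ has finite mean in a bounded region), E[M_τ] = E[M_0] = X_0^2 − 0 = 152^2 = 23104. Also E[M_τ] = E[X_τ^2] − E[τ]. The walk exits at 0 or 196, with P(hit 196 first) = 152/196, so E[X_τ^2] = 196^2 · 152/196 + 0 = 29792. Thus E[τ] = E[X_τ^2] − E[M_τ] = 29792 − 23104 = 6688 = 152(196 − 152) = 6688.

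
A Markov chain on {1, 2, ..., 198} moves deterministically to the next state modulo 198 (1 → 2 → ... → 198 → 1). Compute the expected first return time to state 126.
E[T_126 | X_0 = 126] = 198

The chain cycles deterministically, so starting at state 126 it returns in exactly 198 steps. Equivalently, the stationary distribution is uniform π_j = 1/198 for every state j, so by Kac's formula E[T_126] = 1/π_126 = 198.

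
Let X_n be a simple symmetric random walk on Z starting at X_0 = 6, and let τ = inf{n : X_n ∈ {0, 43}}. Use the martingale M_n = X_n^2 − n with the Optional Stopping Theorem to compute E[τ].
E[τ] = 222

M_n = X_n^2 − n is a martingale (since E[X_{n+1}^2 | F_n] = X_n^2 + 1). By OST (τ has finite mean in a bounded region), E[M_τ] = E[M_0] = X_0^2 − 0 = 6^2 = 36. Also E[M_τ] = E[X_τ^2] − E[τ]. The walk exits at 0 or 43, with P(hit 43 first) = 6/43, so E[X_τ^2] = 43^2 · 6/43 + 0 = 258. Thus E[τ] = E[X_τ^2] − E[M_τ] = 258 − 36 = 222 = 6(43 − 6) = 222.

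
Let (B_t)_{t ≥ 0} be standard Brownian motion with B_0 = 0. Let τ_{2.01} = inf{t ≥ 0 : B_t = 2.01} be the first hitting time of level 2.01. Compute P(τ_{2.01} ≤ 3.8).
P(τ_{2.01} ≤ 3.8) = 2(1 − Φ(2.01/√3.8)) = 2(1 − Φ(1.0311)) ≈ 0.3025

By the reflection principle for standard BM, P(τ_b ≤ t) = 2 · P(B_t ≥ b). Since B_t ~ N(0, t), P(B_t ≥ 2.01) = 1 − Φ(2.01/√t) = 1 − Φ(2.01/√3.8) = 1 − Φ(1.0311) ≈ 0.15125. Doubling: P(τ_{2.01} ≤ 3.8) ≈ 2 · 0.15125 = 0.30250 ≈ 0.3025.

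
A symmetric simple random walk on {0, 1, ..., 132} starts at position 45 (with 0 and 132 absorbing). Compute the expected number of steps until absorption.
E[τ | X_0 = 45] = 3915

Let v_k = E[τ | X_0 = k]. Boundary: v_0 = v_132 = 0. Recurrence: v_k = 1 + (v_{k-1} + v_{k+1})/2 for 1 ≤ k ≤ 131. The particular solution to v_k − (v_{k-1} + v_{k+1})/2 = 1 is v_k = −k^2. Adding homogeneous solution A + B k and matching boundaries gives v_k = k (132 − k). Substituting k = 45: v_45 = 45 · 87 = 3915.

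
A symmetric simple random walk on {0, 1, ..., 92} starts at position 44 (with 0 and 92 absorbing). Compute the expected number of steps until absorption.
E[τ | X_0 = 44] = 2112

Let v_k = E[τ | X_0 = k]. Boundary: v_0 = v_92 = 0. Recurrence: v_k = 1 + (v_{k-1} + v_{k+1})/2 for 1 ≤ k ≤ 91. The particular solution to v_k − (v_{k-1} + v_{k+1})/2 = 1 is v_k = −k^2. Adding homogeneous solution A + B k and matching boundaries gives v_k = k (92 − k). Substituting k = 44: v_44 = 44 · 48 = 2112.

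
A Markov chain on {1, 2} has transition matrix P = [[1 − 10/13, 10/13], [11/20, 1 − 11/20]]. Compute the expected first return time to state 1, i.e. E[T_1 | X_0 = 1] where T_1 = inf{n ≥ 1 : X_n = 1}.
E[T_1 | X_0 = 1] = 1/π_1 = 343/143

For an irreducible recurrent Markov chain with stationary distribution π, E[T_i | X_0 = i] = 1/π_i (Kac's formula). Here π_1 = (11/20)/(10/13 + 11/20) = (11/20)/(343/260) = 143/343, so E[T_1 | X_0 = 1] = 1/π_1 = (10/13 + 11/20)/(11/20) = (343/260)/(11/20) = 343/143.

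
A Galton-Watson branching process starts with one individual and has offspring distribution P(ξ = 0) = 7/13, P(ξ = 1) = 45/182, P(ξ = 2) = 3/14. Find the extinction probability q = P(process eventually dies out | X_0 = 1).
q = 1

Mean offspring μ = 0·7/13 + 1·45/182 + 2·3/14 = 123/182 ≤ 1. For μ ≤ 1 with offspring not concentrated at 1, the Galton-Watson process goes extinct almost surely, so q = 1.
(Algebraic check: The pgf is f(s) = 7/13 + 45/182·s + 3/14·s². The extinction probability q is the smallest fixed point of f in [0, 1]. Setting s = f(s):
  3/14·s² + (45/182 − 1)·s + 7/13 = 0
  3/14·s² − (7/13 + 3/14)·s + 7/13 = 0
which factors as (s − 1)·(3/14·s − 7/13) = 0, giving roots s = 1 and s = (7/13)/(3/14) = 98/39. Since 98/39 ≥ 1, the smallest root in [0, 1] is s = 1.)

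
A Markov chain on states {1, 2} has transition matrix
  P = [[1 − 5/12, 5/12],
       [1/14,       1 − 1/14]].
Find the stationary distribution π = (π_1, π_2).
π_1 = 6/41, π_2 = 35/41

Solve πP = π with π_1 + π_2 = 1. From πP = π: π_1 · (1 − 5/12) + π_2 · 1/14 = π_1 ⇒ π_2 · 1/14 = π_1 · 5/12 ⇒ π_2/π_1 = (5/12)/(1/14) = 35/6. Together with π_1 + π_2 = 1:
  π_1 = (1/14)/(5/12 + 1/14) = (1/14)/(41/84) = 6/41,
  π_2 = (5/12)/(5/12 + 1/14) = (5/12)/(41/84) = 35/41.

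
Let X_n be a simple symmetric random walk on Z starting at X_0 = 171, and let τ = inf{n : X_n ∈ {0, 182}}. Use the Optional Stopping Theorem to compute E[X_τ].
E[X_τ] = 171

X_n is a martingale and τ is a bounded-mean stopping time (indeed τ is finite a.s. with bounded expectation since the walk is in a bounded region). By the OST, E[X_τ] = E[X_0] = 171. Equivalently: E[X_τ] = 182 · P(hit 182 first) + 0 · P(hit 0 first) = 182 · (171/182) = 171.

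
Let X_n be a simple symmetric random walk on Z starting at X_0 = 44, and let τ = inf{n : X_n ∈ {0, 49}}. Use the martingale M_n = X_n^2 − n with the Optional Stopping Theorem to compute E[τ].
E[τ] = 220

M_n = X_n^2 − n is a martingale (since E[X_{n+1}^2 | F_n] = X_n^2 + 1). By OST (τ has finite mean in a bounded region), E[M_τ] = E[M_0] = X_0^2 − 0 = 44^2 = 1936. Also E[M_τ] = E[X_τ^2] − E[τ]. The walk exits at 0 or 49, with P(hit 49 first) = 44/49, so E[X_τ^2] = 49^2 · 44/49 + 0 = 2156. Thus E[τ] = E[X_τ^2] − E[M_τ] = 2156 − 1936 = 220 = 44(49 − 44) = 220.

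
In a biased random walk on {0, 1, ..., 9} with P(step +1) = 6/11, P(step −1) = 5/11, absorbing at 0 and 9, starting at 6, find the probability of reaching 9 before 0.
P(hit 9 before 0) = (1 − (5/6)^6) / (1 − (5/6)^9) = 73656/89281

Let u_k denote P(reach 9 before 0 | start at k). Boundary: u_0 = 0, u_9 = 1. Recurrence: u_k = 6/11·u_{k+1} + 5/11·u_{k-1} for 1 ≤ k ≤ 8. Try u_k = A + B·r^k with r = q/p = (5/11)/(6/11) = 5/6. Substitution satisfies the recurrence; boundary conditions give:
  u_k = (1 − r^k) / (1 − r^N) = (1 − (5/6)^6) / (1 − (5/6)^9) = 73656/89281.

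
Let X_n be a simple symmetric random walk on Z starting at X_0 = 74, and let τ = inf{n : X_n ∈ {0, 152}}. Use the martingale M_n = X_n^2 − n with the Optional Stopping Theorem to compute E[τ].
E[τ] = 5772

M_n = X_n^2 − n is a martingale (since E[X_{n+1}^2 | F_n] = X_n^2 + 1). By OST (τ has finite mean in a bounded region), E[M_τ] = E[M_0] = X_0^2 − 0 = 74^2 = 5476. Also E[M_τ] = E[X_τ^2] − E[τ]. The walk exits at 0 or 152, with P(hit 152 first) = 74/152, so E[X_τ^2] = 152^2 · 74/152 + 0 = 11248. Thus E[τ] = E[X_τ^2] − E[M_τ] = 11248 − 5476 = 5772 = 74(152 − 74) = 5772.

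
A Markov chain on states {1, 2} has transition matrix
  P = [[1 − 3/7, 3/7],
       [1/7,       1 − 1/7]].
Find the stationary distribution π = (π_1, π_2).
π_1 = 1/4, π_2 = 3/4

Solve πP = π with π_1 + π_2 = 1. From πP = π: π_1 · (1 − 3/7) + π_2 · 1/7 = π_1 ⇒ π_2 · 1/7 = π_1 · 3/7 ⇒ π_2/π_1 = (3/7)/(1/7) = 3. Together with π_1 + π_2 = 1:
  π_1 = (1/7)/(3/7 + 1/7) = (1/7)/(4/7) = 1/4,
  π_2 = (3/7)/(3/7 + 1/7) = (3/7)/(4/7) = 3/4.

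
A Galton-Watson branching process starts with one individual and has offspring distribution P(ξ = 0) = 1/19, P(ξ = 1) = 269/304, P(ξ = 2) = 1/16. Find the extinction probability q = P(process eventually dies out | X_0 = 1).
q = 16/19

The pgf is f(s) = 1/19 + 269/304·s + 1/16·s². The extinction probability q is the smallest fixed point of f in [0, 1]. Setting s = f(s):
  1/16·s² + (269/304 − 1)·s + 1/19 = 0
  1/16·s² − (1/19 + 1/16)·s + 1/19 = 0
which factors as (s − 1)·(1/16·s − 1/19) = 0, giving roots s = 1 and s = (1/19)/(1/16) = 16/19.
Mean offspring μ = 269/304 + 2·1/16 = 307/304 > 1 (supercritical), so q < 1. The extinction probability is the smaller root: q = (1/19)/(1/16) = 16/19.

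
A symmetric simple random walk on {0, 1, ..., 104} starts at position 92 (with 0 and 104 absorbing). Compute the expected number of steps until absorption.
E[τ | X_0 = 92] = 1104

Let v_k = E[τ | X_0 = k]. Boundary: v_0 = v_104 = 0. Recurrence: v_k = 1 + (v_{k-1} + v_{k+1})/2 for 1 ≤ k ≤ 103. The particular solution to v_k − (v_{k-1} + v_{k+1})/2 = 1 is v_k = −k^2. Adding homogeneous solution A + B k and matching boundaries gives v_k = k (104 − k). Substituting k = 92: v_92 = 92 · 12 = 1104.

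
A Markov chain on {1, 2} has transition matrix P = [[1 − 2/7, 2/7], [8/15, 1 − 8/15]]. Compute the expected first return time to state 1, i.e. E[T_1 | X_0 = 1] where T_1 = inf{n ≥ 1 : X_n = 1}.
E[T_1 | X_0 = 1] = 1/π_1 = 43/28

For an irreducible recurrent Markov chain with stationary distribution π, E[T_i | X_0 = i] = 1/π_i (Kac's formula). Here π_1 = (8/15)/(2/7 + 8/15) = (8/15)/(86/105) = 28/43, so E[T_1 | X_0 = 1] = 1/π_1 = (2/7 + 8/15)/(8/15) = (86/105)/(8/15) = 43/28.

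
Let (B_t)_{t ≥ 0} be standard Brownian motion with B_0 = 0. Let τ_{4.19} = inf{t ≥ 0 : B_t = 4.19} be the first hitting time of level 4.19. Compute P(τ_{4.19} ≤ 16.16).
P(τ_{4.19} ≤ 16.16) = 2(1 − Φ(4.19/√16.16)) = 2(1 − Φ(1.0423)) ≈ 0.2973

By the reflection principle for standard BM, P(τ_b ≤ t) = 2 · P(B_t ≥ b). Since B_t ~ N(0, t), P(B_t ≥ 4.19) = 1 − Φ(4.19/√t) = 1 − Φ(4.19/√16.16) = 1 − Φ(1.0423) ≈ 0.14864. Doubling: P(τ_{4.19} ≤ 16.16) ≈ 2 · 0.14864 = 0.29728 ≈ 0.2973.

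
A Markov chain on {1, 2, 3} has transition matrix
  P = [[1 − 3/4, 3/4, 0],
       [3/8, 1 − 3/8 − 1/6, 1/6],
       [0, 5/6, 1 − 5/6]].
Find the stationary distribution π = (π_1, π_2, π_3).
π = (5/17, 10/17, 2/17)

This is a birth-death chain on three states, which satisfies detailed balance: π_1 · P_{12} = π_2 · P_{21} and π_2 · P_{23} = π_3 · P_{32}.
From π_1 · 3/4 = π_2 · 3/8: π_2/π_1 = (3/4)/(3/8) = 2.
From π_2 · 1/6 = π_3 · 5/6: π_3/π_2 = (1/6)/(5/6) = 1/5.
Take π_1 proportional to 1; then unnormalized π = (1, 2, 2/5). Normalize by dividing by the sum 17/5:
  π = (5/17, 10/17, 2/17).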